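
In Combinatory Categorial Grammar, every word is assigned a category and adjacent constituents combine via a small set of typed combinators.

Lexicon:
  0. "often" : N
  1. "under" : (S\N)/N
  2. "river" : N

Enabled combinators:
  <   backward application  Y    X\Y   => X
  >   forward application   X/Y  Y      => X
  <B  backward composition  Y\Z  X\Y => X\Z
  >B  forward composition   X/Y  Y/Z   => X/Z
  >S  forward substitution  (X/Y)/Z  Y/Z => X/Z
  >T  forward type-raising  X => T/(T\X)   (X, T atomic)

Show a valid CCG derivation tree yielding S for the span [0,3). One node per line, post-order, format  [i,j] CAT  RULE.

[0,3] S   <
  [0,1] "often" : N
  [1,3] S\N   >
    [1,2] "under" : (S\N)/N
    [2,3] "river" : N

[0,1] N  lex  "often"
[1,2] (S\N)/N  lex  "under"
[2,3] N  lex  "river"
[1,3] S\N  >  k=2
[0,3] S  <  k=1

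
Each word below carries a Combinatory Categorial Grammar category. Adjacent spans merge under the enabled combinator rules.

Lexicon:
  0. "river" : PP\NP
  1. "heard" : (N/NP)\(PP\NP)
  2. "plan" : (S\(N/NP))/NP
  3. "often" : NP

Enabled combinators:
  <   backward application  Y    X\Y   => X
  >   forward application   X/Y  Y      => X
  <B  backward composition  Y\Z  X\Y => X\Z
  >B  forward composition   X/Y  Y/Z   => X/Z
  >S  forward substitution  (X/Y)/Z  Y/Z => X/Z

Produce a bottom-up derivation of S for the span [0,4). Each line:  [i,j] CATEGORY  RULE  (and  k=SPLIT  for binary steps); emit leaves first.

[0,1] PP\NP  lex  "river"
[1,2] (N/NP)\(PP\NP)  lex  "heard"
[0,2] N/NP  <  k=1
[2,3] (S\(N/NP))/NP  lex  "plan"
[3,4] NP  lex  "often"
[2,4] S\(N/NP)  >  k=3
[0,4] S  <  k=2

[0,4] S   <
  [0,2] N/NP   <
    [0,1] "river" : PP\NP
    [1,2] "heard" : (N/NP)\(PP\NP)
  [2,4] S\(N/NP)   >
    [2,3] "plan" : (S\(N/NP))/NP
    [3,4] "often" : NP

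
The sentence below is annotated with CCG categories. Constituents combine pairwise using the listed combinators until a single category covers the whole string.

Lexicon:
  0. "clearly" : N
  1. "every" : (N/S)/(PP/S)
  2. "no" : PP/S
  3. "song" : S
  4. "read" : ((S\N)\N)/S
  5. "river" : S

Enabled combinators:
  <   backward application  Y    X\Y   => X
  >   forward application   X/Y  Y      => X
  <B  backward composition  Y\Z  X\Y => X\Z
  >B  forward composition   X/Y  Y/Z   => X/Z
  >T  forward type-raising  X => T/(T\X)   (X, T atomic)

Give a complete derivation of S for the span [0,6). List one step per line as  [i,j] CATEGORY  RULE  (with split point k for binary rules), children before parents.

[0,1] N  lex  "clearly"
[0,1] S/(S\N)  >T
[1,2] (N/S)/(PP/S)  lex  "every"
[2,3] PP/S  lex  "no"
[1,3] N/S  >  k=2
[3,4] S  lex  "song"
[1,4] N  >  k=3
[4,5] ((S\N)\N)/S  lex  "read"
[5,6] S  lex  "river"
[4,6] (S\N)\N  >  k=5
[1,6] S\N  <  k=4
[0,6] S  >  k=1

[0,6] S   >
  [0,1] S/(S\N)   >T
    [0,1] "clearly" : N
  [1,6] S\N   <
    [1,4] N   >
      [1,3] N/S   >
        [1,2] "every" : (N/S)/(PP/S)
        [2,3] "no" : PP/S
      [3,4] "song" : S
    [4,6] (S\N)\N   >
      [4,5] "read" : ((S\N)\N)/S
      [5,6] "river" : S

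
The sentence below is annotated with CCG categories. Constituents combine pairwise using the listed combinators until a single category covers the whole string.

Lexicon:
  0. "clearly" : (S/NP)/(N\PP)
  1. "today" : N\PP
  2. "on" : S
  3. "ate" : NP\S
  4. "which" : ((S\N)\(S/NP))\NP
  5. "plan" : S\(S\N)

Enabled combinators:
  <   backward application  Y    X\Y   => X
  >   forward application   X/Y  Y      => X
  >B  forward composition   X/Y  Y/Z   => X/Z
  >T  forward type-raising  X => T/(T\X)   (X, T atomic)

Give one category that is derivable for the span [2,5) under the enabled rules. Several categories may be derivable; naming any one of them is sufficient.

[0,6] S   <
  [0,5] S\N   <
    [0,2] S/NP   >
      [0,1] "clearly" : (S/NP)/(N\PP)
      [1,2] "today" : N\PP
    [2,5] (S\N)\(S/NP)   <
      [2,4] NP   >
        [2,3] NP/(NP\S)   >T
          [2,3] "on" : S
        [3,4] "ate" : NP\S
      [4,5] "which" : ((S\N)\(S/NP))\NP
  [5,6] "plan" : S\(S\N)

(S\N)\(S/NP)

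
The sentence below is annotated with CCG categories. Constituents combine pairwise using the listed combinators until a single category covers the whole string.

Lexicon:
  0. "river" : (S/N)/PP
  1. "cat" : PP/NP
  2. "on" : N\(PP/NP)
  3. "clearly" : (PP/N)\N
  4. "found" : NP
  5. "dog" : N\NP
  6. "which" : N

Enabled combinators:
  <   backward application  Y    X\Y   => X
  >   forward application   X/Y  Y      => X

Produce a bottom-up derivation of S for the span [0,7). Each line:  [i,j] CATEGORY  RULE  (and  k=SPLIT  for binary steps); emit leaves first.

[0,7] S   >
  [0,6] S/N   >
    [0,1] "river" : (S/N)/PP
    [1,6] PP   >
      [1,4] PP/N   <
        [1,3] N   <
          [1,2] "cat" : PP/NP
          [2,3] "on" : N\(PP/NP)
        [3,4] "clearly" : (PP/N)\N
      [4,6] N   <
        [4,5] "found" : NP
        [5,6] "dog" : N\NP
  [6,7] "which" : N

[0,1] (S/N)/PP  lex  "river"
[1,2] PP/NP  lex  "cat"
[2,3] N\(PP/NP)  lex  "on"
[1,3] N  <  k=2
[3,4] (PP/N)\N  lex  "clearly"
[1,4] PP/N  <  k=3
[4,5] NP  lex  "found"
[5,6] N\NP  lex  "dog"
[4,6] N  <  k=5
[1,6] PP  >  k=4
[0,6] S/N  >  k=1
[6,7] N  lex  "which"
[0,7] S  >  k=6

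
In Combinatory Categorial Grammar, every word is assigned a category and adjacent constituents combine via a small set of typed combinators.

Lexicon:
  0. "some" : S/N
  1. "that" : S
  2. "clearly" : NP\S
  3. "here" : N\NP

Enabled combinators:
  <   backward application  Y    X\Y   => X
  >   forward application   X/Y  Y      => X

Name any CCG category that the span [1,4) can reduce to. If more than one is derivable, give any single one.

N

[0,4] S   >
  [0,1] "some" : S/N
  [1,4] N   <
    [1,3] NP   <
      [1,2] "that" : S
      [2,3] "clearly" : NP\S
    [3,4] "here" : N\NP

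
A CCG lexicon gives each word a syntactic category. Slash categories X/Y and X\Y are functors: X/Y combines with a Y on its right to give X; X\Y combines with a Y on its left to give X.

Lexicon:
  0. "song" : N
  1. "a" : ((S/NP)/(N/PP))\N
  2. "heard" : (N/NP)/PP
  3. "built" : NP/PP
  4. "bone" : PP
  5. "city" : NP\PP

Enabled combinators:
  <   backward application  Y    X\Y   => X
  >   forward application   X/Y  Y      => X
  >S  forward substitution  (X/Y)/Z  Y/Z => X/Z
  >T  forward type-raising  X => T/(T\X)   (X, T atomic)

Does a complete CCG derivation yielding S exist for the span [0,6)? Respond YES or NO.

YES

[0,6] S   >
  [0,4] S/NP   >
    [0,2] (S/NP)/(N/PP)   <
      [0,1] "song" : N
      [1,2] "a" : ((S/NP)/(N/PP))\N
    [2,4] N/PP   >S
      [2,3] "heard" : (N/NP)/PP
      [3,4] "built" : NP/PP
  [4,6] NP   <
    [4,5] "bone" : PP
    [5,6] "city" : NP\PP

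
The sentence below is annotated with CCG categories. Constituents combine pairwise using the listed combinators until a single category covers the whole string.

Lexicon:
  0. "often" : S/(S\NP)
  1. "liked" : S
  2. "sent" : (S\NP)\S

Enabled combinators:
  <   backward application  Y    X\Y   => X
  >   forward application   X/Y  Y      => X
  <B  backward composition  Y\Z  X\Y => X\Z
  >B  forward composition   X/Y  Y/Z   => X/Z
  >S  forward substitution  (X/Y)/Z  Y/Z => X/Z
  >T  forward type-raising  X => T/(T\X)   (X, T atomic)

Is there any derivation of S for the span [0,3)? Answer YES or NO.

YES

[0,3] S   >
  [0,1] "often" : S/(S\NP)
  [1,3] S\NP   <
    [1,2] "liked" : S
    [2,3] "sent" : (S\NP)\S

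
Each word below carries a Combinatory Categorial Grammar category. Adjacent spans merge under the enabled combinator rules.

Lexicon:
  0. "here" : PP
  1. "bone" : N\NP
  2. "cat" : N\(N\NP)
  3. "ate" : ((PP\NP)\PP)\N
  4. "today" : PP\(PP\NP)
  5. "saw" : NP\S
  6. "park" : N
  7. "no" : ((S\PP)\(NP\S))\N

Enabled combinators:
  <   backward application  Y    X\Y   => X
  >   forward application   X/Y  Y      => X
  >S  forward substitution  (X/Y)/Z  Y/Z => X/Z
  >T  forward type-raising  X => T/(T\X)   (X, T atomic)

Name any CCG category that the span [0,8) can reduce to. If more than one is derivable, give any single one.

[0,8] S   <
  [0,5] PP   <
    [0,4] PP\NP   <
      [0,1] "here" : PP
      [1,4] (PP\NP)\PP   <
        [1,3] N   <
          [1,2] "bone" : N\NP
          [2,3] "cat" : N\(N\NP)
        [3,4] "ate" : ((PP\NP)\PP)\N
    [4,5] "today" : PP\(PP\NP)
  [5,8] S\PP   <
    [5,6] "saw" : NP\S
    [6,8] (S\PP)\(NP\S)   <
      [6,7] "park" : N
      [7,8] "no" : ((S\PP)\(NP\S))\N

S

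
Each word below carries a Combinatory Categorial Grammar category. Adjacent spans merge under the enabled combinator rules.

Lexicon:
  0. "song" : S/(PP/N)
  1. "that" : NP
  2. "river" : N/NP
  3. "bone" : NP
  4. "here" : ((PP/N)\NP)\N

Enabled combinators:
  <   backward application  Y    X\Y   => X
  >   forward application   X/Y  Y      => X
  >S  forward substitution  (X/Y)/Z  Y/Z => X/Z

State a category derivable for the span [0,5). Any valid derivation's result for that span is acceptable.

S

[0,5] S   >
  [0,1] "song" : S/(PP/N)
  [1,5] PP/N   <
    [1,2] "that" : NP
    [2,5] (PP/N)\NP   <
      [2,4] N   >
        [2,3] "river" : N/NP
        [3,4] "bone" : NP
      [4,5] "here" : ((PP/N)\NP)\N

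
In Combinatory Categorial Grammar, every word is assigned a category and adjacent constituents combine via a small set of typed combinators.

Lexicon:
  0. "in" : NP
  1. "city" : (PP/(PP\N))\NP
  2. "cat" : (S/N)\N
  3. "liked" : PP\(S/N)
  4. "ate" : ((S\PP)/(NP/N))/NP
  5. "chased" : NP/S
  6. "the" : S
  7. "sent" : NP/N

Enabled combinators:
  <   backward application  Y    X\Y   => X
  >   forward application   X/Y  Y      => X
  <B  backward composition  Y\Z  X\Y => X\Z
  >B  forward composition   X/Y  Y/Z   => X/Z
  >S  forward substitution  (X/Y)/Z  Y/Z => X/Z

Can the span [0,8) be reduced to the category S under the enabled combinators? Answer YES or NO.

[0,8] S   <
  [0,4] PP   >
    [0,2] PP/(PP\N)   <
      [0,1] "in" : NP
      [1,2] "city" : (PP/(PP\N))\NP
    [2,4] PP\N   <B
      [2,3] "cat" : (S/N)\N
      [3,4] "liked" : PP\(S/N)
  [4,8] S\PP   >
    [4,7] (S\PP)/(NP/N)   >
      [4,5] "ate" : ((S\PP)/(NP/N))/NP
      [5,7] NP   >
        [5,6] "chased" : NP/S
        [6,7] "the" : S
    [7,8] "sent" : NP/N

YES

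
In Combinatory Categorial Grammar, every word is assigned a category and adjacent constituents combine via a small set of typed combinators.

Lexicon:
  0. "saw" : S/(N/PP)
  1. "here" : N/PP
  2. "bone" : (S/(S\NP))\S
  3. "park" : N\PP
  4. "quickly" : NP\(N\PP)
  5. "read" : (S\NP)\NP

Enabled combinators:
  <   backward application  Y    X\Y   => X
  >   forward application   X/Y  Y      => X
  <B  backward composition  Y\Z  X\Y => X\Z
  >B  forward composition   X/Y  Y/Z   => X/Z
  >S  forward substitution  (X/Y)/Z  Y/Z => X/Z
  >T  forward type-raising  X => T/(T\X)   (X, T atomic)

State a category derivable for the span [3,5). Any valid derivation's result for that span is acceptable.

NP

[0,6] S   >
  [0,3] S/(S\NP)   <
    [0,2] S   >
      [0,1] "saw" : S/(N/PP)
      [1,2] "here" : N/PP
    [2,3] "bone" : (S/(S\NP))\S
  [3,6] S\NP   <
    [3,5] NP   <
      [3,4] "park" : N\PP
      [4,5] "quickly" : NP\(N\PP)
    [5,6] "read" : (S\NP)\NP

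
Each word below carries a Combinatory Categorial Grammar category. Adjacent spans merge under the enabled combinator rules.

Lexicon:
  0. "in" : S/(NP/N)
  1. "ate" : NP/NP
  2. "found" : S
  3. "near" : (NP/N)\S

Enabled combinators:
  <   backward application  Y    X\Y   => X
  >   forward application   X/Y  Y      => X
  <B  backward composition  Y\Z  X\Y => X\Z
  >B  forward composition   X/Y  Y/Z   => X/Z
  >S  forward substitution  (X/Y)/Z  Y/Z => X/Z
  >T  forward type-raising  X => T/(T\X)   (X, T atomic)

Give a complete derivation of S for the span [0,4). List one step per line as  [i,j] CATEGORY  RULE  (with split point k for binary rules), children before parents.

[0,1] S/(NP/N)  lex  "in"
[1,2] NP/NP  lex  "ate"
[2,3] S  lex  "found"
[3,4] (NP/N)\S  lex  "near"
[2,4] NP/N  <  k=3
[1,4] NP/N  >B  k=2
[0,4] S  >  k=1

[0,4] S   >
  [0,1] "in" : S/(NP/N)
  [1,4] NP/N   >B
    [1,2] "ate" : NP/NP
    [2,4] NP/N   <
      [2,3] "found" : S
      [3,4] "near" : (NP/N)\S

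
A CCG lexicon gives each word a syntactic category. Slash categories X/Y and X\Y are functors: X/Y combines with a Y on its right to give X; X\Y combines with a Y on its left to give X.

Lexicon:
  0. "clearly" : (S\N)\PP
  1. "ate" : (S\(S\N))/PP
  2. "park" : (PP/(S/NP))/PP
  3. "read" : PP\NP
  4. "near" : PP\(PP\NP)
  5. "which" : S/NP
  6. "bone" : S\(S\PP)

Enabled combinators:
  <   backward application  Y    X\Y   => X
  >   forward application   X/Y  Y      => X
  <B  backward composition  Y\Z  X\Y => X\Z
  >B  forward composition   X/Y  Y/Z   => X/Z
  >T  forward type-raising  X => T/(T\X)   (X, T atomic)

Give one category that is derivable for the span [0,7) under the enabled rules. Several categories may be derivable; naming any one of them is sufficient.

[0,7] S   <
  [0,6] S\PP   <B
    [0,1] "clearly" : (S\N)\PP
    [1,6] S\(S\N)   >
      [1,2] "ate" : (S\(S\N))/PP
      [2,6] PP   >
        [2,5] PP/(S/NP)   >
          [2,3] "park" : (PP/(S/NP))/PP
          [3,5] PP   <
            [3,4] "read" : PP\NP
            [4,5] "near" : PP\(PP\NP)
        [5,6] "which" : S/NP
  [6,7] "bone" : S\(S\PP)

S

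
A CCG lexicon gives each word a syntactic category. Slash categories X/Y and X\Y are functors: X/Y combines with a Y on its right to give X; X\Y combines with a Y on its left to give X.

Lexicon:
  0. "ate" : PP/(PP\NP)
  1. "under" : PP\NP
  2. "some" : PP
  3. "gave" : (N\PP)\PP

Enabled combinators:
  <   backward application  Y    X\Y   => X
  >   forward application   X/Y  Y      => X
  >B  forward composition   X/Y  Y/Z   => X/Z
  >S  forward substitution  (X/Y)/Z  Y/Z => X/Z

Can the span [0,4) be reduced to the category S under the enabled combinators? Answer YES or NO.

NO

PP/(PP\NP) PP\NP PP (N\PP)\PP
CKY chart[0,4] = {N}; S ∉ chart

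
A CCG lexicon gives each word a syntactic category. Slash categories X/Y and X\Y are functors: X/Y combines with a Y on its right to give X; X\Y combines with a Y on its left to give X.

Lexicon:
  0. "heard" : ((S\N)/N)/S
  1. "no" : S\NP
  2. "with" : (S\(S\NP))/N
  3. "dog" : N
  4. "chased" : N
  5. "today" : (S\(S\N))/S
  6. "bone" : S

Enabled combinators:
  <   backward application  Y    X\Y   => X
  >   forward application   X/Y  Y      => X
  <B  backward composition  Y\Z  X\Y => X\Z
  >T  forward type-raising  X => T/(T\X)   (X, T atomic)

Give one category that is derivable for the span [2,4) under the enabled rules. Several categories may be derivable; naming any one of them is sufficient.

S\(S\NP)

[0,7] S   <
  [0,5] S\N   >
    [0,4] (S\N)/N   >
      [0,1] "heard" : ((S\N)/N)/S
      [1,4] S   <
        [1,2] "no" : S\NP
        [2,4] S\(S\NP)   >
          [2,3] "with" : (S\(S\NP))/N
          [3,4] "dog" : N
    [4,5] "chased" : N
  [5,7] S\(S\N)   >
    [5,6] "today" : (S\(S\N))/S
    [6,7] "bone" : S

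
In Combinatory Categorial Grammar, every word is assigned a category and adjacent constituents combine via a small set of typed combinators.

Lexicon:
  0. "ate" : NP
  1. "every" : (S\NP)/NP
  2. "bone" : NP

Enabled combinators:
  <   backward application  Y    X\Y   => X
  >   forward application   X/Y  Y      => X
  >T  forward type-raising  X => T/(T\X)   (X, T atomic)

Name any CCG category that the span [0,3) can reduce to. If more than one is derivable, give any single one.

[0,3] S   <
  [0,1] "ate" : NP
  [1,3] S\NP   >
    [1,2] "every" : (S\NP)/NP
    [2,3] "bone" : NP

S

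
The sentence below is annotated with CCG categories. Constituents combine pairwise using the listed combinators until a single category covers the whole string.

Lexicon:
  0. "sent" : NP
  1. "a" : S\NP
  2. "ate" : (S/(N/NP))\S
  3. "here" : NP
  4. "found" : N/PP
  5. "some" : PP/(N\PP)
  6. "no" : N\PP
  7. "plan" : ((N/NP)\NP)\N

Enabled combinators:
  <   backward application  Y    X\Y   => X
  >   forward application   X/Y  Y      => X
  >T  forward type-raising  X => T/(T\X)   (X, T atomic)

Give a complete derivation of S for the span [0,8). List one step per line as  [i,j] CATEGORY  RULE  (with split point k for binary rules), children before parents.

[0,1] NP  lex  "sent"
[1,2] S\NP  lex  "a"
[0,2] S  <  k=1
[2,3] (S/(N/NP))\S  lex  "ate"
[0,3] S/(N/NP)  <  k=2
[3,4] NP  lex  "here"
[4,5] N/PP  lex  "found"
[5,6] PP/(N\PP)  lex  "some"
[6,7] N\PP  lex  "no"
[5,7] PP  >  k=6
[4,7] N  >  k=5
[7,8] ((N/NP)\NP)\N  lex  "plan"
[4,8] (N/NP)\NP  <  k=7
[3,8] N/NP  <  k=4
[0,8] S  >  k=3

[0,8] S   >
  [0,3] S/(N/NP)   <
    [0,2] S   <
      [0,1] "sent" : NP
      [1,2] "a" : S\NP
    [2,3] "ate" : (S/(N/NP))\S
  [3,8] N/NP   <
    [3,4] "here" : NP
    [4,8] (N/NP)\NP   <
      [4,7] N   >
        [4,5] "found" : N/PP
        [5,7] PP   >
          [5,6] "some" : PP/(N\PP)
          [6,7] "no" : N\PP
      [7,8] "plan" : ((N/NP)\NP)\N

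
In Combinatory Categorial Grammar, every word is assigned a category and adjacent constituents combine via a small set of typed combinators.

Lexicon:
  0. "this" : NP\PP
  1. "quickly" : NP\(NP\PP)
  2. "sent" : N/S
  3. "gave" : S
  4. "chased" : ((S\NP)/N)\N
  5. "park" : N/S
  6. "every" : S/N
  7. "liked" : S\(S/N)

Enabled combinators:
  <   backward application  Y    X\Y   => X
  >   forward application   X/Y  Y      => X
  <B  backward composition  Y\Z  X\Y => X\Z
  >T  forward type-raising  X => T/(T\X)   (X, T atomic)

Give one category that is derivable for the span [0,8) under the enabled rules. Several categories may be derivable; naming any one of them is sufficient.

[0,8] S   <
  [0,2] NP   <
    [0,1] "this" : NP\PP
    [1,2] "quickly" : NP\(NP\PP)
  [2,8] S\NP   >
    [2,5] (S\NP)/N   <
      [2,4] N   >
        [2,3] "sent" : N/S
        [3,4] "gave" : S
      [4,5] "chased" : ((S\NP)/N)\N
    [5,8] N   >
      [5,6] "park" : N/S
      [6,8] S   <
        [6,7] "every" : S/N
        [7,8] "liked" : S\(S/N)

S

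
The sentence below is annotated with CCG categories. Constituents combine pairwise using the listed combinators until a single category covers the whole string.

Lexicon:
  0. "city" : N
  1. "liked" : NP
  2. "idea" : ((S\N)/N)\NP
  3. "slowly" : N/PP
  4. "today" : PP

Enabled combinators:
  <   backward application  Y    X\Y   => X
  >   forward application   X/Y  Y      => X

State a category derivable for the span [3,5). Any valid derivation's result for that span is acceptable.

N

[0,5] S   <
  [0,1] "city" : N
  [1,5] S\N   >
    [1,3] (S\N)/N   <
      [1,2] "liked" : NP
      [2,3] "idea" : ((S\N)/N)\NP
    [3,5] N   >
      [3,4] "slowly" : N/PP
      [4,5] "today" : PP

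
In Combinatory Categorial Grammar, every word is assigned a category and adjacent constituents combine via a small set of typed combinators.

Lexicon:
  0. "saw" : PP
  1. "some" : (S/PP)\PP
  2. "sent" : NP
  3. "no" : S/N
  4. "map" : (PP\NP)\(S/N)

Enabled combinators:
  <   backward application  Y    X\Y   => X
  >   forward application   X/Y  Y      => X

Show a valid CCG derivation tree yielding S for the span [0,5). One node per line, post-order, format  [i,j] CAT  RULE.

[0,1] PP  lex  "saw"
[1,2] (S/PP)\PP  lex  "some"
[0,2] S/PP  <  k=1
[2,3] NP  lex  "sent"
[3,4] S/N  lex  "no"
[4,5] (PP\NP)\(S/N)  lex  "map"
[3,5] PP\NP  <  k=4
[2,5] PP  <  k=3
[0,5] S  >  k=2

[0,5] S   >
  [0,2] S/PP   <
    [0,1] "saw" : PP
    [1,2] "some" : (S/PP)\PP
  [2,5] PP   <
    [2,3] "sent" : NP
    [3,5] PP\NP   <
      [3,4] "no" : S/N
      [4,5] "map" : (PP\NP)\(S/N)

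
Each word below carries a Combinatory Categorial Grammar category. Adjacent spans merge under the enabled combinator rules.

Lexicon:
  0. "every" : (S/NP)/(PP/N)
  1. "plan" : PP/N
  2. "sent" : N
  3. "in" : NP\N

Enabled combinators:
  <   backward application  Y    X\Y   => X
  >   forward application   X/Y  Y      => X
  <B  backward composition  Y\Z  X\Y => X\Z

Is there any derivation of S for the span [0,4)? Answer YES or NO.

[0,4] S   >
  [0,2] S/NP   >
    [0,1] "every" : (S/NP)/(PP/N)
    [1,2] "plan" : PP/N
  [2,4] NP   <
    [2,3] "sent" : N
    [3,4] "in" : NP\N

YES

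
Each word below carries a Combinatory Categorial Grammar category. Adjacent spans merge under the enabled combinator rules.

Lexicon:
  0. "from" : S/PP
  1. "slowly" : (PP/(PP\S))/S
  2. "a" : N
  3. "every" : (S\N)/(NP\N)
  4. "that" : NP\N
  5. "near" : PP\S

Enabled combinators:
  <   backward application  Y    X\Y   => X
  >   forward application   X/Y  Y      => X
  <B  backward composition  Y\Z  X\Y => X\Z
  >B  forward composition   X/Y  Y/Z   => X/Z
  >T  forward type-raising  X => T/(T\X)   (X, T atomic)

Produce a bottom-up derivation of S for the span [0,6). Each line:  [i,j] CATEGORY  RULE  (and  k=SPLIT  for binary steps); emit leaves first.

[0,1] S/PP  lex  "from"
[1,2] (PP/(PP\S))/S  lex  "slowly"
[2,3] N  lex  "a"
[3,4] (S\N)/(NP\N)  lex  "every"
[4,5] NP\N  lex  "that"
[3,5] S\N  >  k=4
[2,5] S  <  k=3
[1,5] PP/(PP\S)  >  k=2
[5,6] PP\S  lex  "near"
[1,6] PP  >  k=5
[0,6] S  >  k=1

[0,6] S   >
  [0,1] "from" : S/PP
  [1,6] PP   >
    [1,5] PP/(PP\S)   >
      [1,2] "slowly" : (PP/(PP\S))/S
      [2,5] S   <
        [2,3] "a" : N
        [3,5] S\N   >
          [3,4] "every" : (S\N)/(NP\N)
          [4,5] "that" : NP\N
    [5,6] "near" : PP\S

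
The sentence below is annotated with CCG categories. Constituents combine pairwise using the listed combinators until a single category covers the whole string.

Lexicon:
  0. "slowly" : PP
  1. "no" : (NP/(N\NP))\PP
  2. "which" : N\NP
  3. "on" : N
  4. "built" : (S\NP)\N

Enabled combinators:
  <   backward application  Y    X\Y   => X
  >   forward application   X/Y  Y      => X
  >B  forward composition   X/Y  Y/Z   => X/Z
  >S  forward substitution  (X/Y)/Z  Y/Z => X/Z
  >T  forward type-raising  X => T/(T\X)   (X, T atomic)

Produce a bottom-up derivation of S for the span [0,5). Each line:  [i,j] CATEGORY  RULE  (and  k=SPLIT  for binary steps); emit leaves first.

[0,5] S   <
  [0,3] NP   >
    [0,2] NP/(N\NP)   <
      [0,1] "slowly" : PP
      [1,2] "no" : (NP/(N\NP))\PP
    [2,3] "which" : N\NP
  [3,5] S\NP   <
    [3,4] "on" : N
    [4,5] "built" : (S\NP)\N

[0,1] PP  lex  "slowly"
[1,2] (NP/(N\NP))\PP  lex  "no"
[0,2] NP/(N\NP)  <  k=1
[2,3] N\NP  lex  "which"
[0,3] NP  >  k=2
[3,4] N  lex  "on"
[4,5] (S\NP)\N  lex  "built"
[3,5] S\NP  <  k=4
[0,5] S  <  k=3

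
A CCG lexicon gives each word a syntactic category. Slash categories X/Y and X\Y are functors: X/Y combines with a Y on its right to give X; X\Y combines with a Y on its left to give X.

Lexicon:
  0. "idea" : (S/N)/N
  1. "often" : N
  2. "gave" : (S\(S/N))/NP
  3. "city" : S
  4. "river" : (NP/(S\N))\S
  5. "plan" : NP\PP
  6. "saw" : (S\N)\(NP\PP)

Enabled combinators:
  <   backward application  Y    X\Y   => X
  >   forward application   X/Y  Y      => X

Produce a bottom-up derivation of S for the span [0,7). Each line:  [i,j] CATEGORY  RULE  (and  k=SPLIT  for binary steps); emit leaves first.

[0,1] (S/N)/N  lex  "idea"
[1,2] N  lex  "often"
[0,2] S/N  >  k=1
[2,3] (S\(S/N))/NP  lex  "gave"
[3,4] S  lex  "city"
[4,5] (NP/(S\N))\S  lex  "river"
[3,5] NP/(S\N)  <  k=4
[5,6] NP\PP  lex  "plan"
[6,7] (S\N)\(NP\PP)  lex  "saw"
[5,7] S\N  <  k=6
[3,7] NP  >  k=5
[2,7] S\(S/N)  >  k=3
[0,7] S  <  k=2

[0,7] S   <
  [0,2] S/N   >
    [0,1] "idea" : (S/N)/N
    [1,2] "often" : N
  [2,7] S\(S/N)   >
    [2,3] "gave" : (S\(S/N))/NP
    [3,7] NP   >
      [3,5] NP/(S\N)   <
        [3,4] "city" : S
        [4,5] "river" : (NP/(S\N))\S
      [5,7] S\N   <
        [5,6] "plan" : NP\PP
        [6,7] "saw" : (S\N)\(NP\PP)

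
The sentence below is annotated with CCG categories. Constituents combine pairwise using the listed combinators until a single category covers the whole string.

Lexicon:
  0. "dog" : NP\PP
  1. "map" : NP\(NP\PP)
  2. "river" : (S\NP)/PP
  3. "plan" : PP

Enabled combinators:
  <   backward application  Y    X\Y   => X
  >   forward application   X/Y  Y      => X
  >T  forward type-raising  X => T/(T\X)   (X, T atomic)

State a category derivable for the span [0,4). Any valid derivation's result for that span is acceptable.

[0,4] S   <
  [0,2] NP   <
    [0,1] "dog" : NP\PP
    [1,2] "map" : NP\(NP\PP)
  [2,4] S\NP   >
    [2,3] "river" : (S\NP)/PP
    [3,4] "plan" : PP

S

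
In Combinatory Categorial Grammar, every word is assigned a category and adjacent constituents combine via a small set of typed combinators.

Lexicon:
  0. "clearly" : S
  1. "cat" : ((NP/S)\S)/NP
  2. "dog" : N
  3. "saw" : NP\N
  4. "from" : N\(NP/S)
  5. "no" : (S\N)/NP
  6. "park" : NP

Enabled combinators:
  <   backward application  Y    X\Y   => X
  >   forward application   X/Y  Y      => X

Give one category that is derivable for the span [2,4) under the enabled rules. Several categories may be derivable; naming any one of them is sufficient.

NP

[0,7] S   <
  [0,5] N   <
    [0,4] NP/S   <
      [0,1] "clearly" : S
      [1,4] (NP/S)\S   >
        [1,2] "cat" : ((NP/S)\S)/NP
        [2,4] NP   <
          [2,3] "dog" : N
          [3,4] "saw" : NP\N
    [4,5] "from" : N\(NP/S)
  [5,7] S\N   >
    [5,6] "no" : (S\N)/NP
    [6,7] "park" : NP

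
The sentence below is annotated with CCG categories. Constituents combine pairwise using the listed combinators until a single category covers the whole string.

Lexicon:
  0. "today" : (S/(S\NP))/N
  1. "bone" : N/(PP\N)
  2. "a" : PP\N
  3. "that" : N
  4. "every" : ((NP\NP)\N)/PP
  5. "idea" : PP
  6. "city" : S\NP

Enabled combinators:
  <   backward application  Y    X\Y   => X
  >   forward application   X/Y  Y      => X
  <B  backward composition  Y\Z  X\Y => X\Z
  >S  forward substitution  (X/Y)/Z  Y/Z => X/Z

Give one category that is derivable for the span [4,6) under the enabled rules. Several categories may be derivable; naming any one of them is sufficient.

(NP\NP)\N

[0,7] S   >
  [0,3] S/(S\NP)   >
    [0,1] "today" : (S/(S\NP))/N
    [1,3] N   >
      [1,2] "bone" : N/(PP\N)
      [2,3] "a" : PP\N
  [3,7] S\NP   <B
    [3,6] NP\NP   <
      [3,4] "that" : N
      [4,6] (NP\NP)\N   >
        [4,5] "every" : ((NP\NP)\N)/PP
        [5,6] "idea" : PP
    [6,7] "city" : S\NP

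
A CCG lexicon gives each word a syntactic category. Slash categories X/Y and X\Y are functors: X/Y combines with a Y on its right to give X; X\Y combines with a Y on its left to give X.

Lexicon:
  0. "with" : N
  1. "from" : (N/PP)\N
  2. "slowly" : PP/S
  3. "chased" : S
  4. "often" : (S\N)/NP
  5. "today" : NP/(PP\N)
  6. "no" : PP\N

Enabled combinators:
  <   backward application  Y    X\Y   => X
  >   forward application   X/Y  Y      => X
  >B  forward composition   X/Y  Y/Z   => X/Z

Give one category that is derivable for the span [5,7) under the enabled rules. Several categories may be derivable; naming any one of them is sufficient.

[0,7] S   <
  [0,4] N   >
    [0,2] N/PP   <
      [0,1] "with" : N
      [1,2] "from" : (N/PP)\N
    [2,4] PP   >
      [2,3] "slowly" : PP/S
      [3,4] "chased" : S
  [4,7] S\N   >
    [4,5] "often" : (S\N)/NP
    [5,7] NP   >
      [5,6] "today" : NP/(PP\N)
      [6,7] "no" : PP\N

NP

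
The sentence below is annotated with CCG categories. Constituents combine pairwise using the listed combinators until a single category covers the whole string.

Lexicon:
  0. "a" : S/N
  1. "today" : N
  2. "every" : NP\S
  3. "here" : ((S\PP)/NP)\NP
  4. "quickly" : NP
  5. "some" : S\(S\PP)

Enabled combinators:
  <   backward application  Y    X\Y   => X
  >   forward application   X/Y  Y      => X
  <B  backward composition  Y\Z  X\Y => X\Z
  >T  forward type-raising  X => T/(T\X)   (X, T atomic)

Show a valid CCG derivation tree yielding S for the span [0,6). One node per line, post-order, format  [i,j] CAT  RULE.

[0,6] S   <
  [0,5] S\PP   >
    [0,4] (S\PP)/NP   <
      [0,3] NP   <
        [0,2] S   >
          [0,1] "a" : S/N
          [1,2] "today" : N
        [2,3] "every" : NP\S
      [3,4] "here" : ((S\PP)/NP)\NP
    [4,5] "quickly" : NP
  [5,6] "some" : S\(S\PP)

[0,1] S/N  lex  "a"
[1,2] N  lex  "today"
[0,2] S  >  k=1
[2,3] NP\S  lex  "every"
[0,3] NP  <  k=2
[3,4] ((S\PP)/NP)\NP  lex  "here"
[0,4] (S\PP)/NP  <  k=3
[4,5] NP  lex  "quickly"
[0,5] S\PP  >  k=4
[5,6] S\(S\PP)  lex  "some"
[0,6] S  <  k=5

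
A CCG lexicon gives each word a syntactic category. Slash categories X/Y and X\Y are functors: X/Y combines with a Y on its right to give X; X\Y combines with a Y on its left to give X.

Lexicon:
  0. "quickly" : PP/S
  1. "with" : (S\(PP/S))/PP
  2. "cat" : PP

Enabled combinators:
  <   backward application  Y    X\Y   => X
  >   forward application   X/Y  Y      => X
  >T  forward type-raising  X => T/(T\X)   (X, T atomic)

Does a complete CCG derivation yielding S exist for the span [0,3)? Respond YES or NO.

YES

[0,3] S   <
  [0,1] "quickly" : PP/S
  [1,3] S\(PP/S)   >
    [1,2] "with" : (S\(PP/S))/PP
    [2,3] "cat" : PP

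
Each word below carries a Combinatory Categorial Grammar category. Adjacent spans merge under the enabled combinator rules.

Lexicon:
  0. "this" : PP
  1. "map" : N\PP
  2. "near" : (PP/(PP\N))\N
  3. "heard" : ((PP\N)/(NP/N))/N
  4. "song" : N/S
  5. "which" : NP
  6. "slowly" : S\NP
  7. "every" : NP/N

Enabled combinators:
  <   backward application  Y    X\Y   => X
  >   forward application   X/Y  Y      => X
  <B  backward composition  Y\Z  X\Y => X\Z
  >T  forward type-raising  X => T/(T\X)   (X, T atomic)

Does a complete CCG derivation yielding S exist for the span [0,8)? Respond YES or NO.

PP N\PP (PP/(PP\N))\N ((PP\N)/(NP/N))/N N/S NP S\NP NP/N
CKY chart[0,8] = {N/(N\PP), NP/(NP\PP), PP, PP/(PP\PP), S/(S\PP)}; S ∉ chart

NO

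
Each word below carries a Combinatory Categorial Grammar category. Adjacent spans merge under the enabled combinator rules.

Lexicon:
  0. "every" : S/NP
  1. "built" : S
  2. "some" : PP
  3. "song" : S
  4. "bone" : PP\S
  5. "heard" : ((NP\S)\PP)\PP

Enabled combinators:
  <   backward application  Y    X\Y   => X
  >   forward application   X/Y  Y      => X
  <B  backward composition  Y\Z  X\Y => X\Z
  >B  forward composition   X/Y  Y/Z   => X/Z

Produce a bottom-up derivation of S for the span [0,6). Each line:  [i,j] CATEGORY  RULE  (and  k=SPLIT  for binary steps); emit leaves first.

[0,6] S   >
  [0,1] "every" : S/NP
  [1,6] NP   <
    [1,2] "built" : S
    [2,6] NP\S   <
      [2,3] "some" : PP
      [3,6] (NP\S)\PP   <
        [3,5] PP   <
          [3,4] "song" : S
          [4,5] "bone" : PP\S
        [5,6] "heard" : ((NP\S)\PP)\PP

[0,1] S/NP  lex  "every"
[1,2] S  lex  "built"
[2,3] PP  lex  "some"
[3,4] S  lex  "song"
[4,5] PP\S  lex  "bone"
[3,5] PP  <  k=4
[5,6] ((NP\S)\PP)\PP  lex  "heard"
[3,6] (NP\S)\PP  <  k=5
[2,6] NP\S  <  k=3
[1,6] NP  <  k=2
[0,6] S  >  k=1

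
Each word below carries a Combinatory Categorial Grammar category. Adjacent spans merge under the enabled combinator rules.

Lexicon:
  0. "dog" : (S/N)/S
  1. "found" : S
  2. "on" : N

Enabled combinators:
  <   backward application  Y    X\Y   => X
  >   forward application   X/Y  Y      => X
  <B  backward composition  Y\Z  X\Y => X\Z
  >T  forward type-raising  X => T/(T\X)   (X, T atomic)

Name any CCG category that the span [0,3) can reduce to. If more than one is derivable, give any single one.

S

[0,3] S   >
  [0,2] S/N   >
    [0,1] "dog" : (S/N)/S
    [1,2] "found" : S
  [2,3] "on" : N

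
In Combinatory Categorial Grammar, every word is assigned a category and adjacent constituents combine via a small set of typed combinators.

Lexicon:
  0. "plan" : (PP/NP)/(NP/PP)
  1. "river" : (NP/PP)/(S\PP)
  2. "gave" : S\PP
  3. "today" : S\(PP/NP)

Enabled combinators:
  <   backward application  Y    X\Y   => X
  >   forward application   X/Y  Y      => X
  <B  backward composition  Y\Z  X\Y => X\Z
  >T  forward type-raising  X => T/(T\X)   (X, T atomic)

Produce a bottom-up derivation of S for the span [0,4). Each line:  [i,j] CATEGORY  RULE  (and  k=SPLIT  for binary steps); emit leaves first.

[0,1] (PP/NP)/(NP/PP)  lex  "plan"
[1,2] (NP/PP)/(S\PP)  lex  "river"
[2,3] S\PP  lex  "gave"
[1,3] NP/PP  >  k=2
[0,3] PP/NP  >  k=1
[3,4] S\(PP/NP)  lex  "today"
[0,4] S  <  k=3

[0,4] S   <
  [0,3] PP/NP   >
    [0,1] "plan" : (PP/NP)/(NP/PP)
    [1,3] NP/PP   >
      [1,2] "river" : (NP/PP)/(S\PP)
      [2,3] "gave" : S\PP
  [3,4] "today" : S\(PP/NP)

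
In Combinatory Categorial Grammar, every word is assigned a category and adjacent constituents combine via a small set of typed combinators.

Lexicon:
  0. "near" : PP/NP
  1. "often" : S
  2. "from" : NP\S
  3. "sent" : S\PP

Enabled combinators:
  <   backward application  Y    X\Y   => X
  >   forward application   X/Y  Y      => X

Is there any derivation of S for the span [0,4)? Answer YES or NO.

YES

[0,4] S   <
  [0,3] PP   >
    [0,1] "near" : PP/NP
    [1,3] NP   <
      [1,2] "often" : S
      [2,3] "from" : NP\S
  [3,4] "sent" : S\PP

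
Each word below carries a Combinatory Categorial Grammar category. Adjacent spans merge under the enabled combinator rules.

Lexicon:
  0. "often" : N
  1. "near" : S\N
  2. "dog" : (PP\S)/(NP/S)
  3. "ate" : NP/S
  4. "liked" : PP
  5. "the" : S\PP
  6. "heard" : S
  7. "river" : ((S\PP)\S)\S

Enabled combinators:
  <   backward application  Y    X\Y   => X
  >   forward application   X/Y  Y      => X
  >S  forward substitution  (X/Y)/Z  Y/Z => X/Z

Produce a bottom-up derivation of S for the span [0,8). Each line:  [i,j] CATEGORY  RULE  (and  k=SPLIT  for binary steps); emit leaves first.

[0,8] S   <
  [0,4] PP   <
    [0,2] S   <
      [0,1] "often" : N
      [1,2] "near" : S\N
    [2,4] PP\S   >
      [2,3] "dog" : (PP\S)/(NP/S)
      [3,4] "ate" : NP/S
  [4,8] S\PP   <
    [4,6] S   <
      [4,5] "liked" : PP
      [5,6] "the" : S\PP
    [6,8] (S\PP)\S   <
      [6,7] "heard" : S
      [7,8] "river" : ((S\PP)\S)\S

[0,1] N  lex  "often"
[1,2] S\N  lex  "near"
[0,2] S  <  k=1
[2,3] (PP\S)/(NP/S)  lex  "dog"
[3,4] NP/S  lex  "ate"
[2,4] PP\S  >  k=3
[0,4] PP  <  k=2
[4,5] PP  lex  "liked"
[5,6] S\PP  lex  "the"
[4,6] S  <  k=5
[6,7] S  lex  "heard"
[7,8] ((S\PP)\S)\S  lex  "river"
[6,8] (S\PP)\S  <  k=7
[4,8] S\PP  <  k=6
[0,8] S  <  k=4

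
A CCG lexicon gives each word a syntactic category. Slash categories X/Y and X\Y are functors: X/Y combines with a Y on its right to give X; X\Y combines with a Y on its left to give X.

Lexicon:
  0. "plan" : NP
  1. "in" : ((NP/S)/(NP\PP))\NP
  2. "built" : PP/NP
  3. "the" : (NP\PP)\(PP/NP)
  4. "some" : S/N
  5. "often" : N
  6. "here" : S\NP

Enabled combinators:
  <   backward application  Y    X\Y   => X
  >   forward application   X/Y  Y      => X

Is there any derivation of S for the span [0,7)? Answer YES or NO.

YES

[0,7] S   <
  [0,6] NP   >
    [0,4] NP/S   >
      [0,2] (NP/S)/(NP\PP)   <
        [0,1] "plan" : NP
        [1,2] "in" : ((NP/S)/(NP\PP))\NP
      [2,4] NP\PP   <
        [2,3] "built" : PP/NP
        [3,4] "the" : (NP\PP)\(PP/NP)
    [4,6] S   >
      [4,5] "some" : S/N
      [5,6] "often" : N
  [6,7] "here" : S\NP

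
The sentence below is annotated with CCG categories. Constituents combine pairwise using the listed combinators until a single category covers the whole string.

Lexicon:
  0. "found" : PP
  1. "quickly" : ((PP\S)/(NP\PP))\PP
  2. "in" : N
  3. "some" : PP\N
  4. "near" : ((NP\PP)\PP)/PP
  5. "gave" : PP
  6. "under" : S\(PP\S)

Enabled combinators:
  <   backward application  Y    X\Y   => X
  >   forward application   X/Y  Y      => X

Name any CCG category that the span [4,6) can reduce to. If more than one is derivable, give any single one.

(NP\PP)\PP

[0,7] S   <
  [0,6] PP\S   >
    [0,2] (PP\S)/(NP\PP)   <
      [0,1] "found" : PP
      [1,2] "quickly" : ((PP\S)/(NP\PP))\PP
    [2,6] NP\PP   <
      [2,4] PP   <
        [2,3] "in" : N
        [3,4] "some" : PP\N
      [4,6] (NP\PP)\PP   >
        [4,5] "near" : ((NP\PP)\PP)/PP
        [5,6] "gave" : PP
  [6,7] "under" : S\(PP\S)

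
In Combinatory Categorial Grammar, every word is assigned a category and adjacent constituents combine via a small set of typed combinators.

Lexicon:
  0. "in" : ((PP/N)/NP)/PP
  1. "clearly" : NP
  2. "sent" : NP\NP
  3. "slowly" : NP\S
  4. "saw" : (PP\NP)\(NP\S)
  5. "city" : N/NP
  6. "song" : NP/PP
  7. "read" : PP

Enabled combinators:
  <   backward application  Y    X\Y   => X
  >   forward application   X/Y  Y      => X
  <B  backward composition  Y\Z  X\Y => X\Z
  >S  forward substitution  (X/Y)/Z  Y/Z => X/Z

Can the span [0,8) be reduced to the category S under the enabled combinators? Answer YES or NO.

NO

((PP/N)/NP)/PP NP NP\NP NP\S (PP\NP)\(NP\S) N/NP NP/PP PP
CKY chart[0,8] = {PP}; S ∉ chart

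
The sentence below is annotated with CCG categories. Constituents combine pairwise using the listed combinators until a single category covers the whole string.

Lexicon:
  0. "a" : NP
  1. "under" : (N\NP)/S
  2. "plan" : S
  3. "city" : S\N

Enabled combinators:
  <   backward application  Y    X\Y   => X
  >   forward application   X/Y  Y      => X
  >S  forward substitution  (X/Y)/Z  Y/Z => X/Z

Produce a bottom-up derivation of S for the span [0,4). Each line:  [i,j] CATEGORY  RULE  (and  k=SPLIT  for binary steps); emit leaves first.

[0,4] S   <
  [0,3] N   <
    [0,1] "a" : NP
    [1,3] N\NP   >
      [1,2] "under" : (N\NP)/S
      [2,3] "plan" : S
  [3,4] "city" : S\N

[0,1] NP  lex  "a"
[1,2] (N\NP)/S  lex  "under"
[2,3] S  lex  "plan"
[1,3] N\NP  >  k=2
[0,3] N  <  k=1
[3,4] S\N  lex  "city"
[0,4] S  <  k=3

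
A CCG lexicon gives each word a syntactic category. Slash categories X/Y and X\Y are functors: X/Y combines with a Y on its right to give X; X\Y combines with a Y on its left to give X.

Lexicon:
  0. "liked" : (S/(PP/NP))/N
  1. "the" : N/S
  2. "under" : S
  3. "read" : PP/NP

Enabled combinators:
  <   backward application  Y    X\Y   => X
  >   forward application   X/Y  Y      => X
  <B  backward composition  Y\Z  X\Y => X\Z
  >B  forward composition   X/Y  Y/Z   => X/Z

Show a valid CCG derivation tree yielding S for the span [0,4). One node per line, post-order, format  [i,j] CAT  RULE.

[0,1] (S/(PP/NP))/N  lex  "liked"
[1,2] N/S  lex  "the"
[2,3] S  lex  "under"
[1,3] N  >  k=2
[0,3] S/(PP/NP)  >  k=1
[3,4] PP/NP  lex  "read"
[0,4] S  >  k=3

[0,4] S   >
  [0,3] S/(PP/NP)   >
    [0,1] "liked" : (S/(PP/NP))/N
    [1,3] N   >
      [1,2] "the" : N/S
      [2,3] "under" : S
  [3,4] "read" : PP/NP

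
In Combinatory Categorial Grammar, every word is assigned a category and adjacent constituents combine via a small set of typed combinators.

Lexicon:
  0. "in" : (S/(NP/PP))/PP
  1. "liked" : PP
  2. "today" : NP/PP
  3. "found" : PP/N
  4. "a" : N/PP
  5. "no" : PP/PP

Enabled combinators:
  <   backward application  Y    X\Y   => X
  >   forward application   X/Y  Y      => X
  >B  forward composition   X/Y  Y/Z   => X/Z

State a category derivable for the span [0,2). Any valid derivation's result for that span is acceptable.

S/(NP/PP)

[0,6] S   >
  [0,2] S/(NP/PP)   >
    [0,1] "in" : (S/(NP/PP))/PP
    [1,2] "liked" : PP
  [2,6] NP/PP   >B
    [2,5] NP/PP   >B
      [2,3] "today" : NP/PP
      [3,5] PP/PP   >B
        [3,4] "found" : PP/N
        [4,5] "a" : N/PP
    [5,6] "no" : PP/PP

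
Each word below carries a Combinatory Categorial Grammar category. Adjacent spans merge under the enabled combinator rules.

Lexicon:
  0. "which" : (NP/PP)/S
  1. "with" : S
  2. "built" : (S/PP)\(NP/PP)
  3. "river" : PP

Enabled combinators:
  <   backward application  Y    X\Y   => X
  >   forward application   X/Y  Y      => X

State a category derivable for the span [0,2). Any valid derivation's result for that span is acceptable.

NP/PP

[0,4] S   >
  [0,3] S/PP   <
    [0,2] NP/PP   >
      [0,1] "which" : (NP/PP)/S
      [1,2] "with" : S
    [2,3] "built" : (S/PP)\(NP/PP)
  [3,4] "river" : PP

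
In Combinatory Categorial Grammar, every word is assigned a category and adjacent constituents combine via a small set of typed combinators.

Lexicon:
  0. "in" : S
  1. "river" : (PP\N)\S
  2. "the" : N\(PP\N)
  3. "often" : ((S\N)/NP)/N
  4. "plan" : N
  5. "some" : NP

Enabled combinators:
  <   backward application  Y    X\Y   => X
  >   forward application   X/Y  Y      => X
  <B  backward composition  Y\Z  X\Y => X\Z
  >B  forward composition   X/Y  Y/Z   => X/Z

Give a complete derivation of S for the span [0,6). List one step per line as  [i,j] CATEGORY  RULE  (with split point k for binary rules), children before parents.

[0,1] S  lex  "in"
[1,2] (PP\N)\S  lex  "river"
[0,2] PP\N  <  k=1
[2,3] N\(PP\N)  lex  "the"
[0,3] N  <  k=2
[3,4] ((S\N)/NP)/N  lex  "often"
[4,5] N  lex  "plan"
[3,5] (S\N)/NP  >  k=4
[5,6] NP  lex  "some"
[3,6] S\N  >  k=5
[0,6] S  <  k=3

[0,6] S   <
  [0,3] N   <
    [0,2] PP\N   <
      [0,1] "in" : S
      [1,2] "river" : (PP\N)\S
    [2,3] "the" : N\(PP\N)
  [3,6] S\N   >
    [3,5] (S\N)/NP   >
      [3,4] "often" : ((S\N)/NP)/N
      [4,5] "plan" : N
    [5,6] "some" : NP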